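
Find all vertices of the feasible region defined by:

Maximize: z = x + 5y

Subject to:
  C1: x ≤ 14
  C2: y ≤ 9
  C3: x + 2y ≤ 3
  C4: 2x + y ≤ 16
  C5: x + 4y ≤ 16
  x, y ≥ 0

(0, 0), (3, 0), (0, 1.5)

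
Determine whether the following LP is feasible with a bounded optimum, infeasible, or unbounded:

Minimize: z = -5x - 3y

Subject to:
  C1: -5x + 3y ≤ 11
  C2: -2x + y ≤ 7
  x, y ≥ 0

Unbounded (objective can decrease without bound)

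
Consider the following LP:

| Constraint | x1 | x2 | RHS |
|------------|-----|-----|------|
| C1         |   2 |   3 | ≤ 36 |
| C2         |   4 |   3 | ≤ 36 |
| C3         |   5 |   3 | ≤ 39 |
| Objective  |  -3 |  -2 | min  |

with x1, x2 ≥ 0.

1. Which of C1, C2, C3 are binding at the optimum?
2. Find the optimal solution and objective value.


1. C2, C3
2. x1 = 3, x2 = 8, z = -25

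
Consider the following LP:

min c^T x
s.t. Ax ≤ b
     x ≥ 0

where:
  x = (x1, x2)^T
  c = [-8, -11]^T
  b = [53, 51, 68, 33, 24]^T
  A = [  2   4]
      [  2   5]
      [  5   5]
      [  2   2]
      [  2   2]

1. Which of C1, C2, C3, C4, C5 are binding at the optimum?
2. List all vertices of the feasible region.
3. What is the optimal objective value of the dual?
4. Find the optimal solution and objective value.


1. C2, C5
2. (0, 0), (12, 0), (3, 9), (0, 10.2)
3. -123
4. x1 = 3, x2 = 9, z = -123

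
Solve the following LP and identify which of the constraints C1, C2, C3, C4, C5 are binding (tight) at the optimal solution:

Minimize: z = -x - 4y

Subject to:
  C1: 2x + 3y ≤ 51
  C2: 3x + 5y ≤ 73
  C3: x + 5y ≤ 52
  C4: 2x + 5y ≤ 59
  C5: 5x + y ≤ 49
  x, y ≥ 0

At x = 7, y = 9, compute slack b - a·x for each constraint:
  C1: 51 − 41 = 10  (slack)
  C2: 73 − 66 = 7  (slack)
  C3: 52 − 52 = 0  (binding)
  C4: 59 − 59 = 0  (binding)
  C5: 49 − 44 = 5  (slack)

Optimal: x = 7, y = 9
Binding: C3, C4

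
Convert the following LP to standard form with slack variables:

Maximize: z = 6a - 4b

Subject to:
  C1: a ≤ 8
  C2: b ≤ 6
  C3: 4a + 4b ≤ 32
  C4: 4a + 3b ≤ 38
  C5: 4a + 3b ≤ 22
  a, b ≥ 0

max z = 6a - 4b

s.t.
  a + s1 = 8
  b + s2 = 6
  4a + 4b + s3 = 32
  4a + 3b + s4 = 38
  4a + 3b + s5 = 22
  a, b, s1, s2, s3, s4, s5 ≥ 0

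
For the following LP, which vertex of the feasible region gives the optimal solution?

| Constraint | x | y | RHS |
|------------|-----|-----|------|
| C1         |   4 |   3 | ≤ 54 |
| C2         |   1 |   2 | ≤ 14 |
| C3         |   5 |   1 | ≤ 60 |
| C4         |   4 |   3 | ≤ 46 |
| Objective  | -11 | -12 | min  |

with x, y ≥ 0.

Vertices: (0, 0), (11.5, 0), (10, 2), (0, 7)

Evaluate the objective at each vertex of the feasible region:
  z(0, 0) = 0
  z(11.5, 0) = -126.5
  z(10, 2) = -134  ←
  z(0, 7) = -84
The minimum is at x = 10, y = 2.

(10, 2)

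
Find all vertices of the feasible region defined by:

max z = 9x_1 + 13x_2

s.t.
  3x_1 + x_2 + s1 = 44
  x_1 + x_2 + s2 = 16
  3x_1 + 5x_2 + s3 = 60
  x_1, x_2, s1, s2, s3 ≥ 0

(0, 0), (14.67, 0), (14, 2), (10, 6), (0, 12)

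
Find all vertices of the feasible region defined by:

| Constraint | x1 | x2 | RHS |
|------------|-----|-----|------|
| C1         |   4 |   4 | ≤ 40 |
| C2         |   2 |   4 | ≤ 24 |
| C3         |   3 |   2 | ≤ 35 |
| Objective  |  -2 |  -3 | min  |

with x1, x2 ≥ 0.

(0, 0), (10, 0), (8, 2), (0, 6)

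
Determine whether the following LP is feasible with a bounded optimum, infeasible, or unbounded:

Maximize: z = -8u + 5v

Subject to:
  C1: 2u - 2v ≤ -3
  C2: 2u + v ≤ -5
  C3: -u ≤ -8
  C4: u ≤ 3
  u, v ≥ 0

Infeasible (no feasible solution exists)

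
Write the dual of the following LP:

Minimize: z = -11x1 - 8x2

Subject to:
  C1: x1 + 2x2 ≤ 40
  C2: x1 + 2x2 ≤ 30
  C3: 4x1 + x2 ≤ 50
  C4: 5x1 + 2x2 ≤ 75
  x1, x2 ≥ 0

Primal min cᵀx s.t. Ax ≤ b, x ≥ 0  →  Dual max −bᵀy s.t. Aᵀy ≥ −c, y ≥ 0.

Maximize: z = -40y1 - 30y2 - 50y3 - 75y4

Subject to:
  y1 + y2 + 4y3 + 5y4 ≥ 11
  2y1 + 2y2 + y3 + 2y4 ≥ 8
  y1, y2, y3, y4 ≥ 0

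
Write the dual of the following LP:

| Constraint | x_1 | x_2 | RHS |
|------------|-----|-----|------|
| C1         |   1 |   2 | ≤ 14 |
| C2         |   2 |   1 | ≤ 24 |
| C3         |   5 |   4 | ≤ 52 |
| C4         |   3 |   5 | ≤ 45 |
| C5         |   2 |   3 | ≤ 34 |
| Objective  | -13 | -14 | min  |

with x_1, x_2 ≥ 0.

Primal min cᵀx s.t. Ax ≤ b, x ≥ 0  →  Dual max −bᵀy s.t. Aᵀy ≥ −c, y ≥ 0.

Maximize: z = -14y1 - 24y2 - 52y3 - 45y4 - 34y5

Subject to:
  y1 + 2y2 + 5y3 + 3y4 + 2y5 ≥ 13
  2y1 + y2 + 4y3 + 5y4 + 3y5 ≥ 14
  y1, y2, y3, y4, y5 ≥ 0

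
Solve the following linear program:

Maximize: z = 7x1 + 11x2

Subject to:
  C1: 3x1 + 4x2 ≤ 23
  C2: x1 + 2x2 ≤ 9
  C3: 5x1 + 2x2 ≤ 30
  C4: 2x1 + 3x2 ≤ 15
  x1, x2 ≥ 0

Evaluate the objective at each vertex of the feasible region:
  z(0, 0) = 0
  z(6, 0) = 42
  z(5.455, 1.364) = 53.18
  z(3, 3) = 54  ←
  z(0, 4.5) = 49.5
The maximum is at x1 = 3, x2 = 3.

x1 = 3, x2 = 3, z = 54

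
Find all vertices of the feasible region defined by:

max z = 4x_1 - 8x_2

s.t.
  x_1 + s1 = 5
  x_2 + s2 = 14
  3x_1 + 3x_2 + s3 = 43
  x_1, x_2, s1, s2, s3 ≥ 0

(0, 0), (5, 0), (5, 9.333), (0.3333, 14), (0, 14)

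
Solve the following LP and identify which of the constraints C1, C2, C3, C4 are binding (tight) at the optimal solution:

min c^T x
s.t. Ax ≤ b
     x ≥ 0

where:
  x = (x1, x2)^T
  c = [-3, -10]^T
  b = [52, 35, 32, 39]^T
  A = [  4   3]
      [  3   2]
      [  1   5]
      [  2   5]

At x1 = 7, x2 = 5, compute slack b - a·x for each constraint:
  C1: 52 − 43 = 9  (slack)
  C2: 35 − 31 = 4  (slack)
  C3: 32 − 32 = 0  (binding)
  C4: 39 − 39 = 0  (binding)

Optimal: x1 = 7, x2 = 5
Binding: C3, C4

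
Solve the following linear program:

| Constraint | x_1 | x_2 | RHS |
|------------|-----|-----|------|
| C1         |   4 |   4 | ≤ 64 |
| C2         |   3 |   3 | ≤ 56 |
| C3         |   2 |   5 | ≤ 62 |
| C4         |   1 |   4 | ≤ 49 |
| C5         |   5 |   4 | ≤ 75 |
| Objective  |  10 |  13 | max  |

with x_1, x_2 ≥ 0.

Evaluate the objective at each vertex of the feasible region:
  z(0, 0) = 0
  z(15, 0) = 150
  z(11, 5) = 175
  z(6, 10) = 190  ←
  z(1, 12) = 166
  z(0, 12.25) = 159.2
The maximum is at x_1 = 6, x_2 = 10.

x_1 = 6, x_2 = 10, z = 190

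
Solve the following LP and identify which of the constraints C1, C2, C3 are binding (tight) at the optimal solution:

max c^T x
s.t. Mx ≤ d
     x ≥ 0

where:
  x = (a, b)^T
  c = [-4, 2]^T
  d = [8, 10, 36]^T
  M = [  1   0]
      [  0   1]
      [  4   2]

At a = 0, b = 10, compute slack b - a·x for each constraint:
  C1: 8 − 0 = 8  (slack)
  C2: 10 − 10 = 0  (binding)
  C3: 36 − 20 = 16  (slack)

Optimal: a = 0, b = 10
Binding: C2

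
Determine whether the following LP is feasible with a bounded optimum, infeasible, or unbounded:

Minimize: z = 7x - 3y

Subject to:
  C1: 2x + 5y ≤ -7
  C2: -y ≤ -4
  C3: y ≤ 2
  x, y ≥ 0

Infeasible (no feasible solution exists)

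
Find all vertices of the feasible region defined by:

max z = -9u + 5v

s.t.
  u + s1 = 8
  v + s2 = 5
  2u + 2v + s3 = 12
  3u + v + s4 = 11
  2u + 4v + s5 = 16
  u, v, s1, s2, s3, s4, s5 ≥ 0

(0, 0), (3.667, 0), (2.8, 2.6), (0, 4)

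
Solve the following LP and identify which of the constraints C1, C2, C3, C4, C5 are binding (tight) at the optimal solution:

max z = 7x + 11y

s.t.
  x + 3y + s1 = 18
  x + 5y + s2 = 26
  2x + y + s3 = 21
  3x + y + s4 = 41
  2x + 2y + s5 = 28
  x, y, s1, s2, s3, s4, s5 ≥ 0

At x = 9, y = 3, compute slack b - a·x for each constraint:
  C1: 18 − 18 = 0  (binding)
  C2: 26 − 24 = 2  (slack)
  C3: 21 − 21 = 0  (binding)
  C4: 41 − 30 = 11  (slack)
  C5: 28 − 24 = 4  (slack)

Optimal: x = 9, y = 3
Binding: C1, C3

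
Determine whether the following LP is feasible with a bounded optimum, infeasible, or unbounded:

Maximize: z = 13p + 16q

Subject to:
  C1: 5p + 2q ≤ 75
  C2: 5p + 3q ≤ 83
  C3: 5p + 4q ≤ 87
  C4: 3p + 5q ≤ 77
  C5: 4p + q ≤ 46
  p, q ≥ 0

Feasible with a bounded optimal solution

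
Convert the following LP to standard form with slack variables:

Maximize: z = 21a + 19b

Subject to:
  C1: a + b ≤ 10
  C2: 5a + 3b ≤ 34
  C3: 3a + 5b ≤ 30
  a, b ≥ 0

max z = 21a + 19b

s.t.
  a + b + s1 = 10
  5a + 3b + s2 = 34
  3a + 5b + s3 = 30
  a, b, s1, s2, s3 ≥ 0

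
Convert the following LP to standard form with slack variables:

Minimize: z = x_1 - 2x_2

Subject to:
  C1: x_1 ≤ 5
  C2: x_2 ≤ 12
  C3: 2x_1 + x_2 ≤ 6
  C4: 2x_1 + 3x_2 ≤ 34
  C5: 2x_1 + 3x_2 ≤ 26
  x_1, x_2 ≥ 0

min z = x_1 - 2x_2

s.t.
  x_1 + s1 = 5
  x_2 + s2 = 12
  2x_1 + x_2 + s3 = 6
  2x_1 + 3x_2 + s4 = 34
  2x_1 + 3x_2 + s5 = 26
  x_1, x_2, s1, s2, s3, s4, s5 ≥ 0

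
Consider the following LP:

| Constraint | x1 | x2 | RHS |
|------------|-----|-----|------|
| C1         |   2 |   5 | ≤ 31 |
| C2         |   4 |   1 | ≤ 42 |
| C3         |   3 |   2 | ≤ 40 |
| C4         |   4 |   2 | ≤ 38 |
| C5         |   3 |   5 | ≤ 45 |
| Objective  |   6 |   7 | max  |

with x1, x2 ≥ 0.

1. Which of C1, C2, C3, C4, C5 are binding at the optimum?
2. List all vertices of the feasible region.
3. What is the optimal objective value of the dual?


1. C1, C4
2. (0, 0), (9.5, 0), (8, 3), (0, 6.2)
3. 69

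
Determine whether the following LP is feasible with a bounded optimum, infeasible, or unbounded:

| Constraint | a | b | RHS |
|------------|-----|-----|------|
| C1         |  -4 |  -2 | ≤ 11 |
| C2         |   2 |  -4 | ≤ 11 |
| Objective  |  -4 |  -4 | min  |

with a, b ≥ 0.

Unbounded (objective can decrease without bound)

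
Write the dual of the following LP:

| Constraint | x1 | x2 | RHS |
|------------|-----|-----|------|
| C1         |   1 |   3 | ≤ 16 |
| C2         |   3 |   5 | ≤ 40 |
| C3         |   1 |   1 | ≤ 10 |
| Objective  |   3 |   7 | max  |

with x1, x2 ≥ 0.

Primal max cᵀx s.t. Ax ≤ b, x ≥ 0  →  Dual min bᵀy s.t. Aᵀy ≥ c, y ≥ 0.

Minimize: z = 16y1 + 40y2 + 10y3

Subject to:
  y1 + 3y2 + y3 ≥ 3
  3y1 + 5y2 + y3 ≥ 7
  y1, y2, y3 ≥ 0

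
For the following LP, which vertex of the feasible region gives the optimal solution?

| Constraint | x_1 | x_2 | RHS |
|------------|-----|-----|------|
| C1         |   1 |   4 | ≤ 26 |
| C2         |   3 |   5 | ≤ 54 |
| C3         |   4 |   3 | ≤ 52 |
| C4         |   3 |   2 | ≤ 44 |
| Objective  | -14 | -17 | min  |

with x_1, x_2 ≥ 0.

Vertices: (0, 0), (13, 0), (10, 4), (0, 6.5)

Evaluate the objective at each vertex of the feasible region:
  z(0, 0) = 0
  z(13, 0) = -182
  z(10, 4) = -208  ←
  z(0, 6.5) = -110.5
The minimum is at x_1 = 10, x_2 = 4.

(10, 4)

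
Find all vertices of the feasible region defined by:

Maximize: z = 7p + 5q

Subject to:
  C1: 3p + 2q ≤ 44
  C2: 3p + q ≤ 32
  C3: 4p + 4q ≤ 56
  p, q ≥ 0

(0, 0), (10.67, 0), (9, 5), (0, 14)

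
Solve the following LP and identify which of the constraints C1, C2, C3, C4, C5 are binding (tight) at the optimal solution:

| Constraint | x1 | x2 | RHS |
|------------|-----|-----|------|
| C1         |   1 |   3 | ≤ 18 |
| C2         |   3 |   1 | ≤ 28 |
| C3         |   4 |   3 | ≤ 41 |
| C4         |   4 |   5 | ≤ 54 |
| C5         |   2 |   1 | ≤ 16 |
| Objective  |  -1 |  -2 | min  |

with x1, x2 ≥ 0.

At x1 = 6, x2 = 4, compute slack b - a·x for each constraint:
  C1: 18 − 18 = 0  (binding)
  C2: 28 − 22 = 6  (slack)
  C3: 41 − 36 = 5  (slack)
  C4: 54 − 44 = 10  (slack)
  C5: 16 − 16 = 0  (binding)

Optimal: x1 = 6, x2 = 4
Binding: C1, C5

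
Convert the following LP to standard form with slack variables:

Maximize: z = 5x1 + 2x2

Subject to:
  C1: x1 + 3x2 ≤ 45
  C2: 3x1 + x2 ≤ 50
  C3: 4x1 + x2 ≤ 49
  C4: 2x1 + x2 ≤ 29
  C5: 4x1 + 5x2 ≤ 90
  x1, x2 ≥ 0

max z = 5x1 + 2x2

s.t.
  x1 + 3x2 + s1 = 45
  3x1 + x2 + s2 = 50
  4x1 + x2 + s3 = 49
  2x1 + x2 + s4 = 29
  4x1 + 5x2 + s5 = 90
  x1, x2, s1, s2, s3, s4, s5 ≥ 0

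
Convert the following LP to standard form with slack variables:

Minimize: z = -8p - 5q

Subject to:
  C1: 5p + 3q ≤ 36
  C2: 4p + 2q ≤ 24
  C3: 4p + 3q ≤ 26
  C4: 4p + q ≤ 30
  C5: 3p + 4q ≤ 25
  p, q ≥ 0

min z = -8p - 5q

s.t.
  5p + 3q + s1 = 36
  4p + 2q + s2 = 24
  4p + 3q + s3 = 26
  4p + q + s4 = 30
  3p + 4q + s5 = 25
  p, q, s1, s2, s3, s4, s5 ≥ 0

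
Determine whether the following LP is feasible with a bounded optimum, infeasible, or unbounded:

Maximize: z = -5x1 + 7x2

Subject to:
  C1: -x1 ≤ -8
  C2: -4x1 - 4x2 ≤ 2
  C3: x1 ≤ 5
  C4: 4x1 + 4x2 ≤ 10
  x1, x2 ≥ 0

Infeasible (no feasible solution exists)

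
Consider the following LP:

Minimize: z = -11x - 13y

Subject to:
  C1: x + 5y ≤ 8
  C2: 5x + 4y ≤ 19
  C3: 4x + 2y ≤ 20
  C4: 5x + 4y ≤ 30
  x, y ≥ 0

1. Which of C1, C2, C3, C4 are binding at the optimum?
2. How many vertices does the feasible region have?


1. C1, C2
2. 4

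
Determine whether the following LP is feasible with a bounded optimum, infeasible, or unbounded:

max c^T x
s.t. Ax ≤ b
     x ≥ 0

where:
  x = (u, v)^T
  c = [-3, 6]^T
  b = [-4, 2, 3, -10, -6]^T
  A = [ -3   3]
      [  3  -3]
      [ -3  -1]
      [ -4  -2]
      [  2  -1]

Infeasible (no feasible solution exists)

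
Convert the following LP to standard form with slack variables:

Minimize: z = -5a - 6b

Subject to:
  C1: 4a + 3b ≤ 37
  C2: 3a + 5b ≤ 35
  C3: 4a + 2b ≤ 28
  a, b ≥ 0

min z = -5a - 6b

s.t.
  4a + 3b + s1 = 37
  3a + 5b + s2 = 35
  4a + 2b + s3 = 28
  a, b, s1, s2, s3 ≥ 0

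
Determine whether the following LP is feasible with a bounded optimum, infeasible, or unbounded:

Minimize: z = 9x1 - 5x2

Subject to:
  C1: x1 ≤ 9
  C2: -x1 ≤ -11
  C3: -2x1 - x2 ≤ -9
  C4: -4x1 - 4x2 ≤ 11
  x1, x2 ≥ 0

Infeasible (no feasible solution exists)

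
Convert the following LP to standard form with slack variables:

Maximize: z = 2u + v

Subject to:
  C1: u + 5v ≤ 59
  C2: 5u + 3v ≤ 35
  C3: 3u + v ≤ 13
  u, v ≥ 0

max z = 2u + v

s.t.
  u + 5v + s1 = 59
  5u + 3v + s2 = 35
  3u + v + s3 = 13
  u, v, s1, s2, s3 ≥ 0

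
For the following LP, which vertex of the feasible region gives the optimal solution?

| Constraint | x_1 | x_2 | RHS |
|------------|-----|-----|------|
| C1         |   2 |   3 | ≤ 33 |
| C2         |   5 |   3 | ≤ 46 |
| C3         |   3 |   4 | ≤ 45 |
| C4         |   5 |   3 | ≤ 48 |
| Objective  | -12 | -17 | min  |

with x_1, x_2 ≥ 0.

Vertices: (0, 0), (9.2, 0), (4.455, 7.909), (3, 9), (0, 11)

Evaluate the objective at each vertex of the feasible region:
  z(0, 0) = 0
  z(9.2, 0) = -110.4
  z(4.455, 7.909) = -187.9
  z(3, 9) = -189  ←
  z(0, 11) = -187
The minimum is at x_1 = 3, x_2 = 9.

(3, 9)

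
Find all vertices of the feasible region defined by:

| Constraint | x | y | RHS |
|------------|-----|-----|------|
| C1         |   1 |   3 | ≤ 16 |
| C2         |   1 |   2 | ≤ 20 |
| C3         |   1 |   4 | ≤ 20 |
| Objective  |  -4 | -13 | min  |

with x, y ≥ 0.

(0, 0), (16, 0), (4, 4), (0, 5)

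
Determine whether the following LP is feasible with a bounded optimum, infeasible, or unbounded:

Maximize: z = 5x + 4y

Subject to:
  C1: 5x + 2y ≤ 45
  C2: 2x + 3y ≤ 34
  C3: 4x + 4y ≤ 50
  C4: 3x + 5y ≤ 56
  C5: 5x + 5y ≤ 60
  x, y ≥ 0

Feasible with a bounded optimal solution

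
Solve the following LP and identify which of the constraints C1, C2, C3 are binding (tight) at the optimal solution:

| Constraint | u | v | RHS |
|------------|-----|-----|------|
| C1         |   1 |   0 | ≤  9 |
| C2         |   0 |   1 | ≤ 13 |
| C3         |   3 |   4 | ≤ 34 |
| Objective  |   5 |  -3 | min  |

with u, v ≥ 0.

At u = 0, v = 8.5, compute slack b - a·x for each constraint:
  C1: 9 − 0 = 9  (slack)
  C2: 13 − 8.5 = 4.5  (slack)
  C3: 34 − 34 = 0  (binding)

Optimal: u = 0, v = 8.5
Binding: C3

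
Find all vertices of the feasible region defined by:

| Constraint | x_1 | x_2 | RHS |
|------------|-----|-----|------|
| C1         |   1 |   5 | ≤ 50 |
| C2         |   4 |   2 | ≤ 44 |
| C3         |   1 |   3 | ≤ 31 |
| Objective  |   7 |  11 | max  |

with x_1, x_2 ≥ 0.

(0, 0), (11, 0), (7, 8), (2.5, 9.5), (0, 10)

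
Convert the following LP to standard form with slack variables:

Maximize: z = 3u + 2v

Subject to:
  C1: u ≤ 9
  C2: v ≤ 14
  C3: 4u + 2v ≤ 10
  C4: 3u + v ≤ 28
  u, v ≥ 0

max z = 3u + 2v

s.t.
  u + s1 = 9
  v + s2 = 14
  4u + 2v + s3 = 10
  3u + v + s4 = 28
  u, v, s1, s2, s3, s4 ≥ 0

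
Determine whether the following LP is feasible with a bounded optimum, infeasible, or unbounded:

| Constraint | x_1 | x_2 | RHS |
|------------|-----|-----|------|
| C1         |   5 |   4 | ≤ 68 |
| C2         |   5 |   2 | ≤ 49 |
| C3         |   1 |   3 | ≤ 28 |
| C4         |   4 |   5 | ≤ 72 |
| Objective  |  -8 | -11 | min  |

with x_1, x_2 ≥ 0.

Feasible with a bounded optimal solution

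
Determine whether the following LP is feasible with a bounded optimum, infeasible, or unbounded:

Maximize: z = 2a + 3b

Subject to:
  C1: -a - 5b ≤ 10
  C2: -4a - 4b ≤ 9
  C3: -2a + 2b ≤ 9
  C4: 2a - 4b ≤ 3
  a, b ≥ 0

Unbounded (objective can increase without bound)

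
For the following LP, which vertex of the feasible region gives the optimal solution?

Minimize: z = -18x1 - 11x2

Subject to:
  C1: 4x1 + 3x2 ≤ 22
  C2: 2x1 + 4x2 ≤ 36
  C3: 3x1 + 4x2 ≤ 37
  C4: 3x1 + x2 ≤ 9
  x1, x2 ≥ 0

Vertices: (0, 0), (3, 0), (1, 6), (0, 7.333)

Evaluate the objective at each vertex of the feasible region:
  z(0, 0) = 0
  z(3, 0) = -54
  z(1, 6) = -84  ←
  z(0, 7.333) = -80.67
The minimum is at x1 = 1, x2 = 6.

(1, 6)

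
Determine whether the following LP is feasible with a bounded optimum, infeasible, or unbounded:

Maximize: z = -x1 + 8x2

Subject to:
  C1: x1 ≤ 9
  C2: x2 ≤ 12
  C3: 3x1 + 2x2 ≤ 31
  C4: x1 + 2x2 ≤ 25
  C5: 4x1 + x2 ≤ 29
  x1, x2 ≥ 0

Feasible with a bounded optimal solution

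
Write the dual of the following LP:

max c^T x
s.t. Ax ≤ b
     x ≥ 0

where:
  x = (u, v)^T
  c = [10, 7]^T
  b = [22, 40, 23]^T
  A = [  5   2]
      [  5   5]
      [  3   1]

Primal max cᵀx s.t. Ax ≤ b, x ≥ 0  →  Dual min bᵀy s.t. Aᵀy ≥ c, y ≥ 0.

Minimize: z = 22y1 + 40y2 + 23y3

Subject to:
  5y1 + 5y2 + 3y3 ≥ 10
  2y1 + 5y2 + y3 ≥ 7
  y1, y2, y3 ≥ 0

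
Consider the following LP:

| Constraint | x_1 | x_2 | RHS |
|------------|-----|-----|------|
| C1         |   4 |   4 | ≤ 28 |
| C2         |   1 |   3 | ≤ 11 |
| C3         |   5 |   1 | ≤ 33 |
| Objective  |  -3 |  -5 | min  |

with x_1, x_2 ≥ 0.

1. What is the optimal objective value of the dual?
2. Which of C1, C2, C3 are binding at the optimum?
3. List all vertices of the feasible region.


1. -25
2. C1, C2
3. (0, 0), (6.6, 0), (6.5, 0.5), (5, 2), (0, 3.667)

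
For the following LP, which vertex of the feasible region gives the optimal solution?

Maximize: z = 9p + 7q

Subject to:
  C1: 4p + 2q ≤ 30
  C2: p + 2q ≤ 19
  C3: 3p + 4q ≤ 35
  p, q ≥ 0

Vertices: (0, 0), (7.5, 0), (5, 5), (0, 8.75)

Evaluate the objective at each vertex of the feasible region:
  z(0, 0) = 0
  z(7.5, 0) = 67.5
  z(5, 5) = 80  ←
  z(0, 8.75) = 61.25
The maximum is at p = 5, q = 5.

(5, 5)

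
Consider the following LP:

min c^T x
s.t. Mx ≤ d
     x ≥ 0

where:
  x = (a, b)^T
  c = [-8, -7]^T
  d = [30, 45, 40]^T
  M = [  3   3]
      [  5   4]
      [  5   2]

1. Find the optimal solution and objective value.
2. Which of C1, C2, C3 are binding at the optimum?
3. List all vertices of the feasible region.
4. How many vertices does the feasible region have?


1. a = 5, b = 5, z = -75
2. C1, C2
3. (0, 0), (8, 0), (7, 2.5), (5, 5), (0, 10)
4. 5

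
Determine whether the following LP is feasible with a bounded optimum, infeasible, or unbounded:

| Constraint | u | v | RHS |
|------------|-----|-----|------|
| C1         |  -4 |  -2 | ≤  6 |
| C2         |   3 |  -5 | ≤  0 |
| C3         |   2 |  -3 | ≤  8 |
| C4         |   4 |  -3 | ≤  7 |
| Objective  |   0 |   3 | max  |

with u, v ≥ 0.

Unbounded (objective can increase without bound)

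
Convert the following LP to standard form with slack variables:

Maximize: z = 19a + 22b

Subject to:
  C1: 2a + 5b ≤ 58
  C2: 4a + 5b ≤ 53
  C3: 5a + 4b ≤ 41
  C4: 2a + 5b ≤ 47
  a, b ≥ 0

max z = 19a + 22b

s.t.
  2a + 5b + s1 = 58
  4a + 5b + s2 = 53
  5a + 4b + s3 = 41
  2a + 5b + s4 = 47
  a, b, s1, s2, s3, s4 ≥ 0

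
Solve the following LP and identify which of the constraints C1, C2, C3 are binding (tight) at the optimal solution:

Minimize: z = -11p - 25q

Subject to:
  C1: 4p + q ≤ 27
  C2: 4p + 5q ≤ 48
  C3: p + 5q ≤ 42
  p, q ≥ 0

At p = 2, q = 8, compute slack b - a·x for each constraint:
  C1: 27 − 16 = 11  (slack)
  C2: 48 − 48 = 0  (binding)
  C3: 42 − 42 = 0  (binding)

Optimal: p = 2, q = 8
Binding: C2, C3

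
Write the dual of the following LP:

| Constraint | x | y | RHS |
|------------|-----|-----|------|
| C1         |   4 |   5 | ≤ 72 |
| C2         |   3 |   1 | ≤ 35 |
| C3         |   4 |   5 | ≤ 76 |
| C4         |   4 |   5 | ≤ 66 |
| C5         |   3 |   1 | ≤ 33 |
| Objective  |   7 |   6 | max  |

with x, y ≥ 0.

Primal max cᵀx s.t. Ax ≤ b, x ≥ 0  →  Dual min bᵀy s.t. Aᵀy ≥ c, y ≥ 0.

Minimize: z = 72y1 + 35y2 + 76y3 + 66y4 + 33y5

Subject to:
  4y1 + 3y2 + 4y3 + 4y4 + 3y5 ≥ 7
  5y1 + y2 + 5y3 + 5y4 + y5 ≥ 6
  y1, y2, y3, y4, y5 ≥ 0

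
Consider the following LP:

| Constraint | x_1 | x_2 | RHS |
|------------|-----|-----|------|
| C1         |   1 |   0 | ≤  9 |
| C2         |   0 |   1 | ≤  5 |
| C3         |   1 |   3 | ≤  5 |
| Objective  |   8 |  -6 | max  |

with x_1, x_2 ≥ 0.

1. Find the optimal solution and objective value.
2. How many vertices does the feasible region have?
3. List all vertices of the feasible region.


1. x_1 = 5, x_2 = 0, z = 40
2. 3
3. (0, 0), (5, 0), (0, 1.667)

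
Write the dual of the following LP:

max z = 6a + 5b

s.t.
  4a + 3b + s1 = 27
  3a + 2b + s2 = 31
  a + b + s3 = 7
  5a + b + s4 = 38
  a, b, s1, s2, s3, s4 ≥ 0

Primal max cᵀx s.t. Ax ≤ b, x ≥ 0  →  Dual min bᵀy s.t. Aᵀy ≥ c, y ≥ 0.

Minimize: z = 27y1 + 31y2 + 7y3 + 38y4

Subject to:
  4y1 + 3y2 + y3 + 5y4 ≥ 6
  3y1 + 2y2 + y3 + y4 ≥ 5
  y1, y2, y3, y4 ≥ 0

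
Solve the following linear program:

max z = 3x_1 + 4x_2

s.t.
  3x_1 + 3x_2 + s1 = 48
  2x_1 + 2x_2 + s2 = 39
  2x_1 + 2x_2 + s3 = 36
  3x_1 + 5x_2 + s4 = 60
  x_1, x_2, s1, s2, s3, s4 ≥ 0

Evaluate the objective at each vertex of the feasible region:
  z(0, 0) = 0
  z(16, 0) = 48
  z(10, 6) = 54  ←
  z(0, 12) = 48
The maximum is at x_1 = 10, x_2 = 6.

x_1 = 10, x_2 = 6, z = 54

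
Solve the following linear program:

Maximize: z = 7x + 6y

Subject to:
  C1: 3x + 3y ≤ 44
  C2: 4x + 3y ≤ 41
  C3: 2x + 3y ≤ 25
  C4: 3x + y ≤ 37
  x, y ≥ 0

Evaluate the objective at each vertex of the feasible region:
  z(0, 0) = 0
  z(10.25, 0) = 71.75
  z(8, 3) = 74  ←
  z(0, 8.333) = 50
The maximum is at x = 8, y = 3.

x = 8, y = 3, z = 74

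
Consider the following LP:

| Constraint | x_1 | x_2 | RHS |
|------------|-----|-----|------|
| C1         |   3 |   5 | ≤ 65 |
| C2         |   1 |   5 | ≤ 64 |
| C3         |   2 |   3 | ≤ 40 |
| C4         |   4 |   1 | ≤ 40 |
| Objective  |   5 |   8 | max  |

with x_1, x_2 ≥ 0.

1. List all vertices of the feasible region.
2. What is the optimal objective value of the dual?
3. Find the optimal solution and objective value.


1. (0, 0), (10, 0), (8, 8), (5, 10), (0.5, 12.7), (0, 12.8)
2. 105
3. x_1 = 5, x_2 = 10, z = 105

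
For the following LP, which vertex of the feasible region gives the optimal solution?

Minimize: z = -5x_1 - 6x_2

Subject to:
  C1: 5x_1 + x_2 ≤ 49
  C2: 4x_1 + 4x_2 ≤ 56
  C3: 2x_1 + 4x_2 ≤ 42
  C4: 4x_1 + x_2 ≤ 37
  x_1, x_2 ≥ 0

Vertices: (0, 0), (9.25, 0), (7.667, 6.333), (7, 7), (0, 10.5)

Evaluate the objective at each vertex of the feasible region:
  z(0, 0) = 0
  z(9.25, 0) = -46.25
  z(7.667, 6.333) = -76.33
  z(7, 7) = -77  ←
  z(0, 10.5) = -63
The minimum is at x_1 = 7, x_2 = 7.

(7, 7)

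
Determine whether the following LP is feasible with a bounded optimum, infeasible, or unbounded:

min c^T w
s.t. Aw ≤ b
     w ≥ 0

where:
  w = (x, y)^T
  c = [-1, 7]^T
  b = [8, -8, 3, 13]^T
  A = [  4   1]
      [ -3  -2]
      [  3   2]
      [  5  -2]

Infeasible (no feasible solution exists)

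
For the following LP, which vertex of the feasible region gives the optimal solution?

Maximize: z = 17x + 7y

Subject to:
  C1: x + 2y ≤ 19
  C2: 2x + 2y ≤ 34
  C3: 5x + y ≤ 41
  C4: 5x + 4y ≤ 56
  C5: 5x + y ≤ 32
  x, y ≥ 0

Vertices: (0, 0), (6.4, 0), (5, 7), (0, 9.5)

Evaluate the objective at each vertex of the feasible region:
  z(0, 0) = 0
  z(6.4, 0) = 108.8
  z(5, 7) = 134  ←
  z(0, 9.5) = 66.5
The maximum is at x = 5, y = 7.

(5, 7)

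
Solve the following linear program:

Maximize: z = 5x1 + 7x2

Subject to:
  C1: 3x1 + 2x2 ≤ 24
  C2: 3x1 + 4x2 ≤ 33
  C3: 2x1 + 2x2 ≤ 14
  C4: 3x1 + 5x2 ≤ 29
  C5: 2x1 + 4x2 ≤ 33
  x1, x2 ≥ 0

Evaluate the objective at each vertex of the feasible region:
  z(0, 0) = 0
  z(7, 0) = 35
  z(3, 4) = 43  ←
  z(0, 5.8) = 40.6
The maximum is at x1 = 3, x2 = 4.

x1 = 3, x2 = 4, z = 43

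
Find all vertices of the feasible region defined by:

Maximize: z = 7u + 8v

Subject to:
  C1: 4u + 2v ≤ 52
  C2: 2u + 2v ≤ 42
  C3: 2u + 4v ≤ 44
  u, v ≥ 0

(0, 0), (13, 0), (10, 6), (0, 11)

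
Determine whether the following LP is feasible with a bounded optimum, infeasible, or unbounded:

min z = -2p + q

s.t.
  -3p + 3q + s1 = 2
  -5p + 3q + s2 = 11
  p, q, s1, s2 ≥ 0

Unbounded (objective can decrease without bound)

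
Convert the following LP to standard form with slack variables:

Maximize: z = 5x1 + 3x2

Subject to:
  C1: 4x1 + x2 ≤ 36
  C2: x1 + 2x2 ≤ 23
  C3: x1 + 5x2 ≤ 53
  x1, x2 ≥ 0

max z = 5x1 + 3x2

s.t.
  4x1 + x2 + s1 = 36
  x1 + 2x2 + s2 = 23
  x1 + 5x2 + s3 = 53
  x1, x2, s1, s2, s3 ≥ 0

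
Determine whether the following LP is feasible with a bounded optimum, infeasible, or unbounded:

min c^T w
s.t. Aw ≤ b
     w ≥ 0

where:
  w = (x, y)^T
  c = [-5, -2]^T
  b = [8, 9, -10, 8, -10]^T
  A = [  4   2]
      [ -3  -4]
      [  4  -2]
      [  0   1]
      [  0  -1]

Infeasible (no feasible solution exists)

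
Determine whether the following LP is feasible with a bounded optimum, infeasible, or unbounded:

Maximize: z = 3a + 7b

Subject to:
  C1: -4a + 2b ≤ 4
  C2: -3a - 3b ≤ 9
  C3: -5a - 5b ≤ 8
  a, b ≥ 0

Unbounded (objective can increase without bound)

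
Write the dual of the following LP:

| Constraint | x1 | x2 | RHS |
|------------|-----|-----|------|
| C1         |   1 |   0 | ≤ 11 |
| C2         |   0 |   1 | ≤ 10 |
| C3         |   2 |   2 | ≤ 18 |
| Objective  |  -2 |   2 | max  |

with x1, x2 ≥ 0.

Primal max cᵀx s.t. Ax ≤ b, x ≥ 0  →  Dual min bᵀy s.t. Aᵀy ≥ c, y ≥ 0.

Minimize: z = 11y1 + 10y2 + 18y3

Subject to:
  y1 + 2y3 ≥ -2
  y2 + 2y3 ≥ 2
  y1, y2, y3 ≥ 0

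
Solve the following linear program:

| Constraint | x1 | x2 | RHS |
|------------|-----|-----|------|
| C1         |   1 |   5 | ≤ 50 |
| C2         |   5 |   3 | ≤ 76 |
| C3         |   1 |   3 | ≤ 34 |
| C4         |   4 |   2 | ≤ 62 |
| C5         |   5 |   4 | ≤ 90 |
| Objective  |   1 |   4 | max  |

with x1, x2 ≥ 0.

Evaluate the objective at each vertex of the feasible region:
  z(0, 0) = 0
  z(15.2, 0) = 15.2
  z(10.5, 7.833) = 41.83
  z(10, 8) = 42  ←
  z(0, 10) = 40
The maximum is at x1 = 10, x2 = 8.

x1 = 10, x2 = 8, z = 42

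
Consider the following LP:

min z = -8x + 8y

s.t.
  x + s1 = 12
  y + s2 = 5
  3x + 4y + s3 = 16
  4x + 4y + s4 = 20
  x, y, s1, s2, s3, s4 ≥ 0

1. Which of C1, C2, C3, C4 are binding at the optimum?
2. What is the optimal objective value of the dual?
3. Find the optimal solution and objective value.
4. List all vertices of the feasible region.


1. C4
2. -40
3. x = 5, y = 0, z = -40
4. (0, 0), (5, 0), (4, 1), (0, 4)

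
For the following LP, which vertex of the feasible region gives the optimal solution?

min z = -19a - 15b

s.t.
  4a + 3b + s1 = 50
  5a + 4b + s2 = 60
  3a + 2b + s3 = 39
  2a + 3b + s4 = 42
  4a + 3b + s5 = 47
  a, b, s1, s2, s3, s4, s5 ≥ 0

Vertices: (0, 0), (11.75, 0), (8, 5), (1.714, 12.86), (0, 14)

Evaluate the objective at each vertex of the feasible region:
  z(0, 0) = 0
  z(11.75, 0) = -223.2
  z(8, 5) = -227  ←
  z(1.714, 12.86) = -225.4
  z(0, 14) = -210
The minimum is at a = 8, b = 5.

(8, 5)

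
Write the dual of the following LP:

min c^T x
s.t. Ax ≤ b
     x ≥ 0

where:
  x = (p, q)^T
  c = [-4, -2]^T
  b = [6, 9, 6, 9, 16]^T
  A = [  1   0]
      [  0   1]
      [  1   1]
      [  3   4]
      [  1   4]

Primal min cᵀx s.t. Ax ≤ b, x ≥ 0  →  Dual max −bᵀy s.t. Aᵀy ≥ −c, y ≥ 0.

Maximize: z = -6y1 - 9y2 - 6y3 - 9y4 - 16y5

Subject to:
  y1 + y3 + 3y4 + y5 ≥ 4
  y2 + y3 + 4y4 + 4y5 ≥ 2
  y1, y2, y3, y4, y5 ≥ 0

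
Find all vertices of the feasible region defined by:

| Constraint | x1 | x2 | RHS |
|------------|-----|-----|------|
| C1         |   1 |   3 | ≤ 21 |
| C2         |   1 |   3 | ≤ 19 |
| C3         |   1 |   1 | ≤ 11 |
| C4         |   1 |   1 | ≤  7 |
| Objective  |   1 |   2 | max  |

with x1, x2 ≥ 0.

(0, 0), (7, 0), (1, 6), (0, 6.333)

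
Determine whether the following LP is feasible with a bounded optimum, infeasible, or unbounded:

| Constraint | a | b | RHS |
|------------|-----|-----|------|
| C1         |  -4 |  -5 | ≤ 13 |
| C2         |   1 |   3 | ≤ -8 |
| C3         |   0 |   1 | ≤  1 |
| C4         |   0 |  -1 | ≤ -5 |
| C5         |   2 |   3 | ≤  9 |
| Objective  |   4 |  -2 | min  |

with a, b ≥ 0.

Infeasible (no feasible solution exists)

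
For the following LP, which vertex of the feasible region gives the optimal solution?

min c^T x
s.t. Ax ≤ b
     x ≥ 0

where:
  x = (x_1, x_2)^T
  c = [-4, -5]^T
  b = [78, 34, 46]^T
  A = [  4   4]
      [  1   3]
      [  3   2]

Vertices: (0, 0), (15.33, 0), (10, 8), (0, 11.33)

Evaluate the objective at each vertex of the feasible region:
  z(0, 0) = 0
  z(15.33, 0) = -61.33
  z(10, 8) = -80  ←
  z(0, 11.33) = -56.67
The minimum is at x_1 = 10, x_2 = 8.

(10, 8)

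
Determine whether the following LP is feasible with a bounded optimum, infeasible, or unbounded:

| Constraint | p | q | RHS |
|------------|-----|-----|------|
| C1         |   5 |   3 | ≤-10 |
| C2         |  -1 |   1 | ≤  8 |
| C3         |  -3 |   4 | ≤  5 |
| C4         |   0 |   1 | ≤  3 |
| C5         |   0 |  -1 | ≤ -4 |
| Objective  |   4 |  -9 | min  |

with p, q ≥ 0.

Infeasible (no feasible solution exists)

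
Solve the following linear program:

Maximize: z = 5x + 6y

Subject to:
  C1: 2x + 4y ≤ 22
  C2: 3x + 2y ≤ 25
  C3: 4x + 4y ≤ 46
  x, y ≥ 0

Evaluate the objective at each vertex of the feasible region:
  z(0, 0) = 0
  z(8.333, 0) = 41.67
  z(7, 2) = 47  ←
  z(0, 5.5) = 33
The maximum is at x = 7, y = 2.

x = 7, y = 2, z = 47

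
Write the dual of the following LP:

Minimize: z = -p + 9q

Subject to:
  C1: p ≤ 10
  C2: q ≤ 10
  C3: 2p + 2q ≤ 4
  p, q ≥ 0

Primal min cᵀx s.t. Ax ≤ b, x ≥ 0  →  Dual max −bᵀy s.t. Aᵀy ≥ −c, y ≥ 0.

Maximize: z = -10y1 - 10y2 - 4y3

Subject to:
  y1 + 2y3 ≥ 1
  y2 + 2y3 ≥ -9
  y1, y2, y3 ≥ 0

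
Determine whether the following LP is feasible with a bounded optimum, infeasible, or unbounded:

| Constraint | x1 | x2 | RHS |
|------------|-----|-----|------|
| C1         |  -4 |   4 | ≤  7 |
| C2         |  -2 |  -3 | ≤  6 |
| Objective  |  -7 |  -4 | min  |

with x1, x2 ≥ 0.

Unbounded (objective can decrease without bound)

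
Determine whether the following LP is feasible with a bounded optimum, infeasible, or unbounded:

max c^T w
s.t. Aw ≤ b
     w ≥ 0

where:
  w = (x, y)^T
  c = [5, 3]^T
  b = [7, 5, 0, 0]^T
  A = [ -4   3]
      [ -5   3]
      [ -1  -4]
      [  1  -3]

Unbounded (objective can increase without bound)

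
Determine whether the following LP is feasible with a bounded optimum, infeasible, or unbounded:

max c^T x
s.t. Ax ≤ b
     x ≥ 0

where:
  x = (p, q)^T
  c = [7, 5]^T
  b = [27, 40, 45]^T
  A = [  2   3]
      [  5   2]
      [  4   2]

Feasible with a bounded optimal solution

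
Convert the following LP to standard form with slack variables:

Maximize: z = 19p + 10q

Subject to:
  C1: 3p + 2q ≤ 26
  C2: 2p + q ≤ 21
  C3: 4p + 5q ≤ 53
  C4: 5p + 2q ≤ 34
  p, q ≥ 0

max z = 19p + 10q

s.t.
  3p + 2q + s1 = 26
  2p + q + s2 = 21
  4p + 5q + s3 = 53
  5p + 2q + s4 = 34
  p, q, s1, s2, s3, s4 ≥ 0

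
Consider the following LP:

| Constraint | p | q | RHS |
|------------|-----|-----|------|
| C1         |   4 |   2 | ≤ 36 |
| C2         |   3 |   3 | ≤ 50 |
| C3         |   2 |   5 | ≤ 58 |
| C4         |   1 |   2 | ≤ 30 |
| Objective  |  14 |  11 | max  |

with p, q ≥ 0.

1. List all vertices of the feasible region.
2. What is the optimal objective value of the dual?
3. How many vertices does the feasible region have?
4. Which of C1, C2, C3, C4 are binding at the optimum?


1. (0, 0), (9, 0), (4, 10), (0, 11.6)
2. 166
3. 4
4. C1, C3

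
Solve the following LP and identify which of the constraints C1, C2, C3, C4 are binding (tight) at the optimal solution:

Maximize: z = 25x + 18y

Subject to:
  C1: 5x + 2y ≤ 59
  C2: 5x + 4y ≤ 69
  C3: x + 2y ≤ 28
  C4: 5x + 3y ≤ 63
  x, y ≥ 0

At x = 9, y = 6, compute slack b - a·x for each constraint:
  C1: 59 − 57 = 2  (slack)
  C2: 69 − 69 = 0  (binding)
  C3: 28 − 21 = 7  (slack)
  C4: 63 − 63 = 0  (binding)

Optimal: x = 9, y = 6
Binding: C2, C4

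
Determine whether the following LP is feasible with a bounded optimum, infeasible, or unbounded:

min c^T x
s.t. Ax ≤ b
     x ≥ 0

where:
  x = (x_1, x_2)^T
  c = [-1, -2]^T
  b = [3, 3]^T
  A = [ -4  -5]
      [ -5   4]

Unbounded (objective can decrease without bound)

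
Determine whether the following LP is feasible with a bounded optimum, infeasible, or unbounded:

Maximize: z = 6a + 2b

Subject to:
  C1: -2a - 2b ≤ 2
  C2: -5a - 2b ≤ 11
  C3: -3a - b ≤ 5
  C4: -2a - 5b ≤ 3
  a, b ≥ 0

Unbounded (objective can increase without bound)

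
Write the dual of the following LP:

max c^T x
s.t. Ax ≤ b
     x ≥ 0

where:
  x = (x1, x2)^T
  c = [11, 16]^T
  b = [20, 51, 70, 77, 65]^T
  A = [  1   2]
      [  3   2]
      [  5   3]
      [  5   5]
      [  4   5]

Primal max cᵀx s.t. Ax ≤ b, x ≥ 0  →  Dual min bᵀy s.t. Aᵀy ≥ c, y ≥ 0.

Minimize: z = 20y1 + 51y2 + 70y3 + 77y4 + 65y5

Subject to:
  y1 + 3y2 + 5y3 + 5y4 + 4y5 ≥ 11
  2y1 + 2y2 + 3y3 + 5y4 + 5y5 ≥ 16
  y1, y2, y3, y4, y5 ≥ 0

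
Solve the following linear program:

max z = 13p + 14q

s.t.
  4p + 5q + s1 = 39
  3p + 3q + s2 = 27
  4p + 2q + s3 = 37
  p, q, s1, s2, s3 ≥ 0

Evaluate the objective at each vertex of the feasible region:
  z(0, 0) = 0
  z(9, 0) = 117
  z(6, 3) = 120  ←
  z(0, 7.8) = 109.2
The maximum is at p = 6, q = 3.

p = 6, q = 3, z = 120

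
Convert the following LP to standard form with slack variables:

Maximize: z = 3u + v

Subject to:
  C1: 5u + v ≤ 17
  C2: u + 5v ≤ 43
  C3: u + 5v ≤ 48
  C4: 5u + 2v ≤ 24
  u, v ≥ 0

max z = 3u + v

s.t.
  5u + v + s1 = 17
  u + 5v + s2 = 43
  u + 5v + s3 = 48
  5u + 2v + s4 = 24
  u, v, s1, s2, s3, s4 ≥ 0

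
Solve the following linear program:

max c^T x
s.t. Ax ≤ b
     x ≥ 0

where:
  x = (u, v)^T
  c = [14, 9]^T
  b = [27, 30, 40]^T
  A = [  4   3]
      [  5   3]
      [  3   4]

Evaluate the objective at each vertex of the feasible region:
  z(0, 0) = 0
  z(6, 0) = 84
  z(3, 5) = 87  ←
  z(0, 9) = 81
The maximum is at u = 3, v = 5.

u = 3, v = 5, z = 87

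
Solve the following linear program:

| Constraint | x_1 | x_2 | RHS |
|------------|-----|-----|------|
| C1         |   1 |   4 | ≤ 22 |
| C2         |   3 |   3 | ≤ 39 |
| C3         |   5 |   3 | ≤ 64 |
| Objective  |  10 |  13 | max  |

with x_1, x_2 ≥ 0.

Evaluate the objective at each vertex of the feasible region:
  z(0, 0) = 0
  z(12.8, 0) = 128
  z(12.5, 0.5) = 131.5
  z(10, 3) = 139  ←
  z(0, 5.5) = 71.5
The maximum is at x_1 = 10, x_2 = 3.

x_1 = 10, x_2 = 3, z = 139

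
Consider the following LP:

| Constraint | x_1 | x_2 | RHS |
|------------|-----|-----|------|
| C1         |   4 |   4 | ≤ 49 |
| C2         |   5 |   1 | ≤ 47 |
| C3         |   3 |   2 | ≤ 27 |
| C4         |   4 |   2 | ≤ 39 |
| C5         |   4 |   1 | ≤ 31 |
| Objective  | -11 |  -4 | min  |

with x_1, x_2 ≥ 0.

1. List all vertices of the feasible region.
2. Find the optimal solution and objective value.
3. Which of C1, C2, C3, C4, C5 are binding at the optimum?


1. (0, 0), (7.75, 0), (7, 3), (2.5, 9.75), (0, 12.25)
2. x_1 = 7, x_2 = 3, z = -89
3. C3, C5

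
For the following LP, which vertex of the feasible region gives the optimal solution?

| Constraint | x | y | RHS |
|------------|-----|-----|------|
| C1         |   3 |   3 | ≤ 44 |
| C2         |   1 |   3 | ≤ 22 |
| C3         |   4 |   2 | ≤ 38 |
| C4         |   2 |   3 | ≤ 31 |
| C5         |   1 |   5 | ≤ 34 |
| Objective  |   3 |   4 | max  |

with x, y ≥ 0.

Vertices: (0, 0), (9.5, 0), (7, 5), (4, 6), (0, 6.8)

Evaluate the objective at each vertex of the feasible region:
  z(0, 0) = 0
  z(9.5, 0) = 28.5
  z(7, 5) = 41  ←
  z(4, 6) = 36
  z(0, 6.8) = 27.2
The maximum is at x = 7, y = 5.

(7, 5)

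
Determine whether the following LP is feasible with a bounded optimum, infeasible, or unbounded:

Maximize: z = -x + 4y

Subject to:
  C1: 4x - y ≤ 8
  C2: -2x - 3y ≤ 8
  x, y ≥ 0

Unbounded (objective can increase without bound)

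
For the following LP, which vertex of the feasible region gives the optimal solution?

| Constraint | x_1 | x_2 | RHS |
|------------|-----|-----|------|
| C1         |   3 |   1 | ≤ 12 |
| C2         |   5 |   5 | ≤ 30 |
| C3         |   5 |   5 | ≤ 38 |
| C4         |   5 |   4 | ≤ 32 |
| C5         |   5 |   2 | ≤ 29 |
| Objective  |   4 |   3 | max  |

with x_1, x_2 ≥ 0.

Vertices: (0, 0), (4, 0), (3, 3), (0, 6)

Evaluate the objective at each vertex of the feasible region:
  z(0, 0) = 0
  z(4, 0) = 16
  z(3, 3) = 21  ←
  z(0, 6) = 18
The maximum is at x_1 = 3, x_2 = 3.

(3, 3)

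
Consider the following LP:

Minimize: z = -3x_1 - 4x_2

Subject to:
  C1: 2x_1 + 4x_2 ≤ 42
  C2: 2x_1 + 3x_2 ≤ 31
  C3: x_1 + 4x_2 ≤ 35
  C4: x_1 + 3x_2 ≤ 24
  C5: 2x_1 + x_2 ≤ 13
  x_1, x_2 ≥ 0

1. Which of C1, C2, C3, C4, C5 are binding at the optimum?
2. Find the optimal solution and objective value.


1. C4, C5
2. x_1 = 3, x_2 = 7, z = -37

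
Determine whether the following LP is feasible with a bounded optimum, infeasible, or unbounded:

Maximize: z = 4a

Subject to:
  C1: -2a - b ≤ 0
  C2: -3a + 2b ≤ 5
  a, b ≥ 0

Unbounded (objective can increase without bound)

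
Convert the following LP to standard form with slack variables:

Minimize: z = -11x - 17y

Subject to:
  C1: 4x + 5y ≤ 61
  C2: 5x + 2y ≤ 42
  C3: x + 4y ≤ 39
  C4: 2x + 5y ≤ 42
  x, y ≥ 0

min z = -11x - 17y

s.t.
  4x + 5y + s1 = 61
  5x + 2y + s2 = 42
  x + 4y + s3 = 39
  2x + 5y + s4 = 42
  x, y, s1, s2, s3, s4 ≥ 0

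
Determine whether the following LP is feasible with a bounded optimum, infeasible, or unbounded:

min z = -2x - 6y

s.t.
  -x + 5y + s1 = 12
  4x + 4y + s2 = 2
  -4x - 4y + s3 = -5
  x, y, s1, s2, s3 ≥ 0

Infeasible (no feasible solution exists)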